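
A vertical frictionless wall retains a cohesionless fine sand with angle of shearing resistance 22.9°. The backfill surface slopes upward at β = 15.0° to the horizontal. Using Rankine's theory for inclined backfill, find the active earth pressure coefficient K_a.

0.519

K_a = cos β · (cos β − √(cos²β − cos²φ)) / (cos β + √(cos²β − cos²φ)).
cos β = 0.9659, cos φ = 0.9212, √(cos²β − cos²φ) = 0.2906.
K_a = 0.9659 × (0.9659 − 0.2906)/(0.9659 + 0.2906) = 0.5192.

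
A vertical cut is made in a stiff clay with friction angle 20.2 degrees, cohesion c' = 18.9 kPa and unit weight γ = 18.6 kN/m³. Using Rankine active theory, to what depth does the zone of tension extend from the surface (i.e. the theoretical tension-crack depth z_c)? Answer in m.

2.91 m

K_a = tan²(45° − 20.2°/2) = 0.4867; √K_a = 0.6976.
The active pressure is zero where K_a γ z = 2c√K_a, so z_c = 2c/(γ√K_a) = 2×18.9/(18.6×0.6976) = 2.913 m.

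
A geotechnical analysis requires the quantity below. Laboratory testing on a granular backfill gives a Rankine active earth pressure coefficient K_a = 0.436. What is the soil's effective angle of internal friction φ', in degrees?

K_a = tan²(45° − φ/2) ⇒ 45° − φ/2 = arctan(√0.436) = 33.44°.
φ = 2(45° − 33.44°) = 23.13°.

23.1°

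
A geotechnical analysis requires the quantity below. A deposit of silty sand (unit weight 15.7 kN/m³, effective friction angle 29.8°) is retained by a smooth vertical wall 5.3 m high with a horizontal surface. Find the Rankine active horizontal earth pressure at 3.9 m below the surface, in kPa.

20.6 kPa

K_a = (1 − sin φ)/(1 + sin φ) = 0.3360.
σ_h = K_a γ z = 0.3360 × 15.7 × 3.9 = 20.58 kPa.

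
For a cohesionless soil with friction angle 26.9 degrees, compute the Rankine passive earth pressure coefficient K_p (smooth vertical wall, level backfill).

2.65

K_p = (1 + sin φ)/(1 − sin φ) = tan²(45° + 26.9°/2) = 2.653.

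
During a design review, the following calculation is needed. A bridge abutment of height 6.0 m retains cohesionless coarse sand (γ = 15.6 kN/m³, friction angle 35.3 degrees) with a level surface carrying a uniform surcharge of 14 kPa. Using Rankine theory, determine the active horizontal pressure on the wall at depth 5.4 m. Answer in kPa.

K_a = (1 − sin φ)/(1 + sin φ) = 0.2675.
σ_v = γz + q = 15.6 × 5.4 + 14 = 98.24 kPa.
σ_h = K_a σ_v = 0.2675 × 98.24 = 26.28 kPa.

26.3 kPa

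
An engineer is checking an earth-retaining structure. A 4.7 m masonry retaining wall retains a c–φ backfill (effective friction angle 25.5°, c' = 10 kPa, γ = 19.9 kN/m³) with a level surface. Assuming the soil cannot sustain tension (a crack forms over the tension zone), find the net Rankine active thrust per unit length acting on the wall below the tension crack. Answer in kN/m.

38.2 kN/m

K_a = 0.3981; √K_a = 0.6310.
Tension-crack depth z_c = 2c/(γ√K_a) = 2×10/(19.9×0.6310) = 1.593 m.
σ_a at base = K_a γ H − 2c√K_a = 0.3981×19.9×4.7 − 2×10×0.6310 = 24.62 kPa.
P_a = ½ × 24.62 × (H − z_c) = 0.5×24.62×3.107 = 38.24 kN/m.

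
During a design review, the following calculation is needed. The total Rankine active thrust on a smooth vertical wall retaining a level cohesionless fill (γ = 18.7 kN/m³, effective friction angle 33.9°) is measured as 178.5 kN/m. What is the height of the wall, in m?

8.20 m

K_a = 0.2839. P_a = ½ K_a γ H² ⇒ H = √(2P_a/(K_a γ)).
H = √(2×178.5/(0.2839×18.7)) = 8.200 m.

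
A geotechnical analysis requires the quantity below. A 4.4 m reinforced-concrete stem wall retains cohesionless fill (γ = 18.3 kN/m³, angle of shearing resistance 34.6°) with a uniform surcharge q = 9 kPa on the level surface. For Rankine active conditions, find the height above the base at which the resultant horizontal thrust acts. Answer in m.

K_a = 0.2756.
Triangular part P₁ = ½K_aγH² = 48.83 at H/3 = 1.467 m; rectangular part P₂ = K_a q H = 10.92 at H/2 = 2.200 m.
ȳ = (P₁·1.467 + P₂·2.200)/(P₁+P₂) = 1.601 m.

1.60 m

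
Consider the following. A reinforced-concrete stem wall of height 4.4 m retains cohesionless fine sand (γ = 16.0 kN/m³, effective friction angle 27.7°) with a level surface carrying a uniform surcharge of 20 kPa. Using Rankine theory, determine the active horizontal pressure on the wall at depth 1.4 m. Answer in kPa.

15.5 kPa

K_a = (1 − sin φ)/(1 + sin φ) = 0.3653.
σ_v = γz + q = 16.0 × 1.4 + 20 = 42.40 kPa.
σ_h = K_a σ_v = 0.3653 × 42.40 = 15.49 kPa.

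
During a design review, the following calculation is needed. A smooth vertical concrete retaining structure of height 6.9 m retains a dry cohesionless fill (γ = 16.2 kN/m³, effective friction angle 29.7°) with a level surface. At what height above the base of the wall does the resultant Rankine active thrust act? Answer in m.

2.30 m

K_a = 0.3374.
The pressure distribution is triangular, so the resultant acts at H/3 above the base = 6.9/3 = 2.300 m.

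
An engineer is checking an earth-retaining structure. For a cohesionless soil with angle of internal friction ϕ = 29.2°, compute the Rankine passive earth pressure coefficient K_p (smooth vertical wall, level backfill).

K_p = (1 + sin φ)/(1 − sin φ) = tan²(45° + 29.2°/2) = 2.905.

2.91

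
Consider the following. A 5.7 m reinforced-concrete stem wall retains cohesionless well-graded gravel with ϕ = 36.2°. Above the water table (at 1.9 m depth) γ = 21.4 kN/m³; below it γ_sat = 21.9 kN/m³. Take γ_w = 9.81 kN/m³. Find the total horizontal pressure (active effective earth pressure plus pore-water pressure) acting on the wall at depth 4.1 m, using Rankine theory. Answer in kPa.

K_a = (1 − sin φ)/(1 + sin φ) = 0.2574.
γ' = 21.9 − 9.81 = 12.09 kN/m³.
Effective vertical stress at 4.1 m: σ'_v = 21.4×1.9 + 12.09×2.20 = 67.26 kPa.
σ'_h = K_a σ'_v = 0.2574 × 67.26 = 17.31 kPa; u = γ_w × 2.20 = 21.58 kPa.
Total σ_h = 17.31 + 21.58 = 38.89 kPa.

38.9 kPa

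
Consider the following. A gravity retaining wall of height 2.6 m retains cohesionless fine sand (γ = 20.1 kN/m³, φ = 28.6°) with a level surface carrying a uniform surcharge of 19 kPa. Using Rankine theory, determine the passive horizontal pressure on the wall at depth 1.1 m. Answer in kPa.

K_p = (1 + sin φ)/(1 − sin φ) = 2.837.
σ_v = γz + q = 20.1 × 1.1 + 19 = 41.11 kPa.
σ_h = K_p σ_v = 2.837 × 41.11 = 116.6 kPa.

117 kPa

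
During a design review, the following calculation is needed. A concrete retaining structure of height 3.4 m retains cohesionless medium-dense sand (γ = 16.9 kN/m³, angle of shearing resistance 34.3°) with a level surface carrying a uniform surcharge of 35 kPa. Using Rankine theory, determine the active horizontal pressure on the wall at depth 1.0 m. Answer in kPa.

K_a = (1 − sin φ)/(1 + sin φ) = 0.2792.
σ_v = γz + q = 16.9 × 1.0 + 35 = 51.90 kPa.
σ_h = K_a σ_v = 0.2792 × 51.90 = 14.49 kPa.

14.5 kPa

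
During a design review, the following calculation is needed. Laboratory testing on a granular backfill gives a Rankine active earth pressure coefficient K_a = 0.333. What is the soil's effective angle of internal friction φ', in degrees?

K_a = tan²(45° − φ/2) ⇒ 45° − φ/2 = arctan(√0.333) = 29.99°.
φ = 2(45° − 29.99°) = 30.02°.

30.0°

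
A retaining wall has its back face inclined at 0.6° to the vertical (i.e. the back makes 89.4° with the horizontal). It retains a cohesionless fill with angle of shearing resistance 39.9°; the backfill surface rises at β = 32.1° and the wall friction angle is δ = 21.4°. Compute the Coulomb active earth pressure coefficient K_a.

0.335

K_a = sin²(α+φ) / [sin²α · sin(α−δ) · (1 + √{sin(φ+δ)sin(φ−β) / (sin(α−δ)sin(α+β))})²].
With α = 89.4°, φ = 39.9°, δ = 21.4°, β = 32.1°: K_a = 0.3353.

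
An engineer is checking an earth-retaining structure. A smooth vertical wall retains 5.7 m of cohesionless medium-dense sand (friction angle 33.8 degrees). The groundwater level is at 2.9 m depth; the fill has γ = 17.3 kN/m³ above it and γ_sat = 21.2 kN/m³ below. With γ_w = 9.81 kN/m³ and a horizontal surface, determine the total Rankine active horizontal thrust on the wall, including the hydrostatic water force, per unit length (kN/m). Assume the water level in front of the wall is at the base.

112 kN/m

K_a = tan²(45° − φ/2) = 0.2851.
γ' = 21.2 − 9.81 = 11.39 kN/m³. Depth below WT = 2.8 m.
σ'_h at WT = K_a γ d_w = 14.30 kPa; at base = 14.30 + K_a γ' × 2.8 = 23.40 kPa.
P₁ (0–2.9 m) = ½×14.30×2.9 = 20.74. P₂ (2.9–5.7 m) = ½(14.30+23.40)×2.8 = 52.78.
P_w = ½ γ_w h₂² = 0.5×9.81×2.8² = 38.46. Total = 20.74+52.78+38.46 = 112.0 kN/m.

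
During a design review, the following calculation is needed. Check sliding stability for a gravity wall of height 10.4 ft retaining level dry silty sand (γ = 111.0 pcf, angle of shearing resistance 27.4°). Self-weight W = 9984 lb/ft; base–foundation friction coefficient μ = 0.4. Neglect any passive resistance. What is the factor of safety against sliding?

K_a = tan²(45° − 27.4°/2) = 0.3697.
P_a = ½K_aγH² = 0.5×0.3697×111.0×10.4² = 2219 lb/ft, acting at H/3 = 3.467 ft above the base.
FS_sliding = μW / P_a = 0.4×9984 / 2219 = 1.800.

1.80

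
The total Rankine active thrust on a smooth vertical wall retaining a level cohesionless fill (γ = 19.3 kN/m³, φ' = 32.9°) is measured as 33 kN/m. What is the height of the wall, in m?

3.40 m

K_a = 0.2960. P_a = ½ K_a γ H² ⇒ H = √(2P_a/(K_a γ)).
H = √(2×33/(0.2960×19.3)) = 3.399 m.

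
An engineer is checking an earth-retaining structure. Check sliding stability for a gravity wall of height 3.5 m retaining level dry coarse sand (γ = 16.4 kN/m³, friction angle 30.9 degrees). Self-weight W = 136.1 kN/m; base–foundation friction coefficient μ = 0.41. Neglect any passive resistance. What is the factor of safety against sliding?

1.73

K_a = tan²(45° − 30.9°/2) = 0.3214.
P_a = ½K_aγH² = 0.5×0.3214×16.4×3.5² = 32.29 kN/m, acting at H/3 = 1.167 m above the base.
FS_sliding = μW / P_a = 0.41×136.1 / 32.29 = 1.728.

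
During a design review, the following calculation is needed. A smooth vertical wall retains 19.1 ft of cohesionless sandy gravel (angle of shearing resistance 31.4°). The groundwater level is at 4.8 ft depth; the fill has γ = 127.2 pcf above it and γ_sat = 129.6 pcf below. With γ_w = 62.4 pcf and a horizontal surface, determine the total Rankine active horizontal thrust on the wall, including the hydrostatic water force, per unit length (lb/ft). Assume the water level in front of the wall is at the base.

11800 lb/ft

K_a = tan²(45° − φ/2) = 0.3149.
γ' = 129.6 − 62.4 = 67.20 pcf. Depth below WT = 14.3 ft.
σ'_h at WT = K_a γ d_w = 192.3 psf; at base = 192.3 + K_a γ' × 14.3 = 494.9 psf.
P₁ (0–4.8 ft) = ½×192.3×4.8 = 461.5. P₂ (4.8–19.1 ft) = ½(192.3+494.9)×14.3 = 4913.
P_w = ½ γ_w h₂² = 0.5×62.4×14.3² = 6380. Total = 461.5+4913+6380 = 11750 lb/ft.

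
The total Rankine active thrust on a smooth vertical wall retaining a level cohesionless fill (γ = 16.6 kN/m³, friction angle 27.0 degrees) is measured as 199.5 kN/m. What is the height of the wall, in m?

K_a = 0.3755. P_a = ½ K_a γ H² ⇒ H = √(2P_a/(K_a γ)).
H = √(2×199.5/(0.3755×16.6)) = 8.000 m.

8.00 m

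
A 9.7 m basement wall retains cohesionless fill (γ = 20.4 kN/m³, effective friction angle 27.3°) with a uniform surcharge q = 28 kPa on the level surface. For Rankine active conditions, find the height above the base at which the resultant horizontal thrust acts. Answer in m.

3.59 m

K_a = 0.3711.
Triangular part P₁ = ½K_aγH² = 356.2 at H/3 = 3.233 m; rectangular part P₂ = K_a q H = 100.8 at H/2 = 4.850 m.
ȳ = (P₁·3.233 + P₂·4.850)/(P₁+P₂) = 3.590 m.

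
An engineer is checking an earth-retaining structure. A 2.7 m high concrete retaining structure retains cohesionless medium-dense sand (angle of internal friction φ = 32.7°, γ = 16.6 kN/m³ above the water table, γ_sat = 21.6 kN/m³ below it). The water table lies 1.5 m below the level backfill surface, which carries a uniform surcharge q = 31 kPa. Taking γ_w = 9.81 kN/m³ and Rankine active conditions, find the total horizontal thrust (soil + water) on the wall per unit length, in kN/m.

49.1 kN/m

K_a = tan²(45° − φ/2) = 0.2985.
γ' = 21.6 − 9.81 = 11.79 kN/m³. h₂ = H − d_w = 1.2 m.
σ'_h: at surface K_a·q = 9.253; at WT K_a(q+γd_w) = 16.69; at base K_a(q+γd_w+γ'h₂) = 20.91 kPa.
P₁ = ½(9.253+16.69)×1.5 = 19.45; P₂ = ½(16.69+20.91)×1.2 = 22.56; P_w = ½γ_w h₂² = 7.063.
Total = 19.45+22.56+7.063 = 49.08 kN/m.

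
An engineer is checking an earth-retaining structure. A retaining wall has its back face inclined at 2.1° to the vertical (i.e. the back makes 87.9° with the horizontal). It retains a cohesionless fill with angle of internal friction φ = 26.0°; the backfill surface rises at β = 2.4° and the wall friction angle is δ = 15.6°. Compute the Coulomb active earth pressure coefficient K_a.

0.376

K_a = sin²(α+φ) / [sin²α · sin(α−δ) · (1 + √{sin(φ+δ)sin(φ−β) / (sin(α−δ)sin(α+β))})²].
With α = 87.9°, φ = 26.0°, δ = 15.6°, β = 2.4°: K_a = 0.3762.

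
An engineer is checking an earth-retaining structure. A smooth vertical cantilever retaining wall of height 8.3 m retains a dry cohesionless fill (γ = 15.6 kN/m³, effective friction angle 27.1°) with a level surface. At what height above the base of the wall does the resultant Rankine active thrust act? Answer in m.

K_a = 0.3741.
The pressure distribution is triangular, so the resultant acts at H/3 above the base = 8.3/3 = 2.767 m.

2.77 m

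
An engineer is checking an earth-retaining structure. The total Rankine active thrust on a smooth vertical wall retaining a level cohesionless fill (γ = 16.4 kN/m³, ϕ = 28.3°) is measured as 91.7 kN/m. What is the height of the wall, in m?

K_a = 0.3568. P_a = ½ K_a γ H² ⇒ H = √(2P_a/(K_a γ)).
H = √(2×91.7/(0.3568×16.4)) = 5.599 m.

5.60 m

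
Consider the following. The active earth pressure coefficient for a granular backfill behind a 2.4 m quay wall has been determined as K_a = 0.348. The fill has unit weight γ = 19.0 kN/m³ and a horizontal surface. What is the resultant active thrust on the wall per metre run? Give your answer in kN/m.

P = ½ K_a γ H² = 0.5 × 0.348 × 19.0 × 2.4² = 19.04 kN/m.

19.0 kN/m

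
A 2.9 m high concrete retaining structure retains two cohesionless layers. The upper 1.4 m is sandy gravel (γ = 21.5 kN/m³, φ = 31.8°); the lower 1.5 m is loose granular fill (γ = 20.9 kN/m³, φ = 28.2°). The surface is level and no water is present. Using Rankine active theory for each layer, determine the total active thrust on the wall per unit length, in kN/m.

K_a1 = tan²(45°−31.8°/2) = 0.3098; K_a2 = tan²(45°−28.2°/2) = 0.3582.
Layer 1: σ at base = K_a1 γ₁ h₁ = 9.325 kPa; P₁ = ½×9.325×1.4 = 6.527.
Layer 2: σ_v at top = γ₁h₁ = 30.10; σ_h top = K_a2×30.10 = 10.78; σ_h base = K_a2×(30.10+20.9×1.5) = 22.01.
P₂ = ½(10.78+22.01)×1.5 = 24.59. Total P_a = 6.527+24.59 = 31.12 kN/m.

31.1 kN/m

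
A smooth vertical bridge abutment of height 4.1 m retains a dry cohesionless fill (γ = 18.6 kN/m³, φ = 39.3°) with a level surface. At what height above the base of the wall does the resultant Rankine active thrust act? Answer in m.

K_a = 0.2245.
The pressure distribution is triangular, so the resultant acts at H/3 above the base = 4.1/3 = 1.367 m.

1.37 m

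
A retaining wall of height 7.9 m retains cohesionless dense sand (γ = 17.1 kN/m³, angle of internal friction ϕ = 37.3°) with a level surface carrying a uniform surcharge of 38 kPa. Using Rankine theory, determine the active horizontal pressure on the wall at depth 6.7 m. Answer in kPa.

K_a = (1 − sin φ)/(1 + sin φ) = 0.2453.
σ_v = γz + q = 17.1 × 6.7 + 38 = 152.6 kPa.
σ_h = K_a σ_v = 0.2453 × 152.6 = 37.43 kPa.

37.4 kPa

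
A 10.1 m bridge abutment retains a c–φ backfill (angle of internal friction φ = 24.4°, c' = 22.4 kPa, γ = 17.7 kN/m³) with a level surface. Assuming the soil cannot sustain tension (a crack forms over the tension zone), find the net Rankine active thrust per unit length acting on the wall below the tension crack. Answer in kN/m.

K_a = 0.4153; √K_a = 0.6445.
Tension-crack depth z_c = 2c/(γ√K_a) = 2×22.4/(17.7×0.6445) = 3.927 m.
σ_a at base = K_a γ H − 2c√K_a = 0.4153×17.7×10.1 − 2×22.4×0.6445 = 45.38 kPa.
P_a = ½ × 45.38 × (H − z_c) = 0.5×45.38×6.173 = 140.0 kN/m.

140 kN/m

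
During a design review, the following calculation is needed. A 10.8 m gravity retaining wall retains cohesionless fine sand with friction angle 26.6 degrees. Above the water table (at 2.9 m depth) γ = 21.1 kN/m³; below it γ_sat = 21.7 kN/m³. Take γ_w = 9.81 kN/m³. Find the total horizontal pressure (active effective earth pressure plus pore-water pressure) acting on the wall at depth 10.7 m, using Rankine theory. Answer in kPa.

135 kPa

K_a = (1 − sin φ)/(1 + sin φ) = 0.3814.
γ' = 21.7 − 9.81 = 11.89 kN/m³.
Effective vertical stress at 10.7 m: σ'_v = 21.1×2.9 + 11.89×7.80 = 153.9 kPa.
σ'_h = K_a σ'_v = 0.3814 × 153.9 = 58.72 kPa; u = γ_w × 7.80 = 76.52 kPa.
Total σ_h = 58.72 + 76.52 = 135.2 kPa.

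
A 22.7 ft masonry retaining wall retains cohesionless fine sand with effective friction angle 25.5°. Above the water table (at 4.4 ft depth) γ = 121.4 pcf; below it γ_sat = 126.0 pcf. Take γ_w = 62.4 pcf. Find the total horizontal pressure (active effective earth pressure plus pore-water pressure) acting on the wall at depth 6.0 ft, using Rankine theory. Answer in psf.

K_a = (1 − sin φ)/(1 + sin φ) = 0.3981.
γ' = 126.0 − 62.4 = 63.60 pcf.
Effective vertical stress at 6.0 ft: σ'_v = 121.4×4.4 + 63.60×1.60 = 635.9 psf.
σ'_h = K_a σ'_v = 0.3981 × 635.9 = 253.2 psf; u = γ_w × 1.60 = 99.84 psf.
Total σ_h = 253.2 + 99.84 = 353.0 psf.

353 psf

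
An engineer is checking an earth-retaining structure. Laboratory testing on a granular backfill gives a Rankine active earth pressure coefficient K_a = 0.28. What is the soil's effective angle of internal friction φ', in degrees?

34.2°

K_a = tan²(45° − φ/2) ⇒ 45° − φ/2 = arctan(√0.28) = 27.89°.
φ = 2(45° − 27.89°) = 34.23°.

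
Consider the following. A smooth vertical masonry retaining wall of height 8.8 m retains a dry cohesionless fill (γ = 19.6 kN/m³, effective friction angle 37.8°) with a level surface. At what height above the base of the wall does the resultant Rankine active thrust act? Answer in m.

K_a = 0.2400.
The pressure distribution is triangular, so the resultant acts at H/3 above the base = 8.8/3 = 2.933 m.

2.93 m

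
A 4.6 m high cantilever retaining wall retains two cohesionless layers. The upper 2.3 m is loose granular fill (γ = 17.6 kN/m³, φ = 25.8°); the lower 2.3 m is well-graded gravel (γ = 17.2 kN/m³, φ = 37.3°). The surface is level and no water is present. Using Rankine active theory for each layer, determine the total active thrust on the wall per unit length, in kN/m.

52.3 kN/m

K_a1 = tan²(45°−25.8°/2) = 0.3935; K_a2 = tan²(45°−37.3°/2) = 0.2453.
Layer 1: σ at base = K_a1 γ₁ h₁ = 15.93 kPa; P₁ = ½×15.93×2.3 = 18.32.
Layer 2: σ_v at top = γ₁h₁ = 40.48; σ_h top = K_a2×40.48 = 9.931; σ_h base = K_a2×(40.48+17.2×2.3) = 19.64.
P₂ = ½(9.931+19.64)×2.3 = 34.00. Total P_a = 18.32+34.00 = 52.32 kN/m.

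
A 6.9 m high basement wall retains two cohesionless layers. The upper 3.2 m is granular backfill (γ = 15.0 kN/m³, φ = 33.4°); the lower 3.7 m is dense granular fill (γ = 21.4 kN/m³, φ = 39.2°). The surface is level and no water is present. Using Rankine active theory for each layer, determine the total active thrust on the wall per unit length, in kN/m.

95.3 kN/m

K_a1 = tan²(45°−33.4°/2) = 0.2899; K_a2 = tan²(45°−39.2°/2) = 0.2255.
Layer 1: σ at base = K_a1 γ₁ h₁ = 13.92 kPa; P₁ = ½×13.92×3.2 = 22.27.
Layer 2: σ_v at top = γ₁h₁ = 48.00; σ_h top = K_a2×48.00 = 10.82; σ_h base = K_a2×(48.00+21.4×3.7) = 28.68.
P₂ = ½(10.82+28.68)×3.7 = 73.07. Total P_a = 22.27+73.07 = 95.34 kN/m.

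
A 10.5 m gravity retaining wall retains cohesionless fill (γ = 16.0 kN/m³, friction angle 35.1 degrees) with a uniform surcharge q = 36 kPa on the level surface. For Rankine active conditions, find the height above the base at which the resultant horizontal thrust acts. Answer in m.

4.03 m

K_a = 0.2698.
Triangular part P₁ = ½K_aγH² = 238.0 at H/3 = 3.500 m; rectangular part P₂ = K_a q H = 102.0 at H/2 = 5.250 m.
ȳ = (P₁·3.500 + P₂·5.250)/(P₁+P₂) = 4.025 m.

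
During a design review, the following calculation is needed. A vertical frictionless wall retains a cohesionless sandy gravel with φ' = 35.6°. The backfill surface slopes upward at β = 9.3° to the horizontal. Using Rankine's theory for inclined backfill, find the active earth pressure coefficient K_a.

K_a = cos β · (cos β − √(cos²β − cos²φ)) / (cos β + √(cos²β − cos²φ)).
cos β = 0.9869, cos φ = 0.8131, √(cos²β − cos²φ) = 0.5592.
K_a = 0.9869 × (0.9869 − 0.5592)/(0.9869 + 0.5592) = 0.2729.

0.273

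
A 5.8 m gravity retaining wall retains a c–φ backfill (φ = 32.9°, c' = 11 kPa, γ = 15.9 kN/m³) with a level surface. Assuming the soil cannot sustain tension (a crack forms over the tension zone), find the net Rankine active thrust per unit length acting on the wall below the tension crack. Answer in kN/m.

K_a = 0.2960; √K_a = 0.5441.
Tension-crack depth z_c = 2c/(γ√K_a) = 2×11/(15.9×0.5441) = 2.543 m.
σ_a at base = K_a γ H − 2c√K_a = 0.2960×15.9×5.8 − 2×11×0.5441 = 15.33 kPa.
P_a = ½ × 15.33 × (H − z_c) = 0.5×15.33×3.257 = 24.96 kN/m.

25.0 kN/m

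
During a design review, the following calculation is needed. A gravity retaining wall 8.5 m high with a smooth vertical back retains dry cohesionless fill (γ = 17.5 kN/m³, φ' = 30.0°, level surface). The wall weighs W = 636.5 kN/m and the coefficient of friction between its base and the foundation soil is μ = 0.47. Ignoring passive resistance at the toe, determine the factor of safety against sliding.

K_a = tan²(45° − 30.0°/2) = 0.3333.
P_a = ½K_aγH² = 0.5×0.3333×17.5×8.5² = 210.7 kN/m, acting at H/3 = 2.833 m above the base.
FS_sliding = μW / P_a = 0.47×636.5 / 210.7 = 1.420.

1.42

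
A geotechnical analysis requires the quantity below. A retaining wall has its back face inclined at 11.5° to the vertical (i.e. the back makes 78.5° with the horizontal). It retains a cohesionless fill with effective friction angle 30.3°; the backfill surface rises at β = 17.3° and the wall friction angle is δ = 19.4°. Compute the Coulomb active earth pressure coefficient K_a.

0.519

K_a = sin²(α+φ) / [sin²α · sin(α−δ) · (1 + √{sin(φ+δ)sin(φ−β) / (sin(α−δ)sin(α+β))})²].
With α = 78.5°, φ = 30.3°, δ = 19.4°, β = 17.3°: K_a = 0.5185.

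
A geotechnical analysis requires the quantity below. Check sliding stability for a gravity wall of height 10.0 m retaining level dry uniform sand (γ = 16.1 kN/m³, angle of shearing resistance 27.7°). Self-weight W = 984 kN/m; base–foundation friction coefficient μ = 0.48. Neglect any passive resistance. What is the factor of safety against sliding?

1.61

K_a = tan²(45° − 27.7°/2) = 0.3653.
P_a = ½K_aγH² = 0.5×0.3653×16.1×10.0² = 294.1 kN/m, acting at H/3 = 3.333 m above the base.
FS_sliding = μW / P_a = 0.48×984 / 294.1 = 1.606.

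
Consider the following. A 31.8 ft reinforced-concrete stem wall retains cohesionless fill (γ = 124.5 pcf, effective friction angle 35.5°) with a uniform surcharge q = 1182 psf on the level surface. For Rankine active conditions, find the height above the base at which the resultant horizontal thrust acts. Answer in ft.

12.6 ft

K_a = 0.2653.
Triangular part P₁ = ½K_aγH² = 16700 at H/3 = 10.60 ft; rectangular part P₂ = K_a q H = 9970 at H/2 = 15.90 ft.
ȳ = (P₁·10.60 + P₂·15.90)/(P₁+P₂) = 12.58 ft.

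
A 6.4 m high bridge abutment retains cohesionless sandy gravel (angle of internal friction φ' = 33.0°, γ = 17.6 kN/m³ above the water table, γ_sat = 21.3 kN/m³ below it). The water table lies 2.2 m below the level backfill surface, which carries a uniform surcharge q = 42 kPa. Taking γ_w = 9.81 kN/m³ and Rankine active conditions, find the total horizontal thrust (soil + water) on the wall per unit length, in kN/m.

K_a = tan²(45° − φ/2) = 0.2948.
γ' = 21.3 − 9.81 = 11.49 kN/m³. h₂ = H − d_w = 4.2 m.
σ'_h: at surface K_a·q = 12.38; at WT K_a(q+γd_w) = 23.80; at base K_a(q+γd_w+γ'h₂) = 38.02 kPa.
P₁ = ½(12.38+23.80)×2.2 = 39.80; P₂ = ½(23.80+38.02)×4.2 = 129.8; P_w = ½γ_w h₂² = 86.52.
Total = 39.80+129.8+86.52 = 256.1 kN/m.

256 kN/m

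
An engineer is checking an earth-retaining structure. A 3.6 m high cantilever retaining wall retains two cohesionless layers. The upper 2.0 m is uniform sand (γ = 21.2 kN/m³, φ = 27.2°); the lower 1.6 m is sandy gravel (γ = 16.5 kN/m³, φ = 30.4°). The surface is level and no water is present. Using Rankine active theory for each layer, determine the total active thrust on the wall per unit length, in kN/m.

45.0 kN/m

K_a1 = tan²(45°−27.2°/2) = 0.3726; K_a2 = tan²(45°−30.4°/2) = 0.3280.
Layer 1: σ at base = K_a1 γ₁ h₁ = 15.80 kPa; P₁ = ½×15.80×2.0 = 15.80.
Layer 2: σ_v at top = γ₁h₁ = 42.40; σ_h top = K_a2×42.40 = 13.91; σ_h base = K_a2×(42.40+16.5×1.6) = 22.57.
P₂ = ½(13.91+22.57)×1.6 = 29.18. Total P_a = 15.80+29.18 = 44.98 kN/m.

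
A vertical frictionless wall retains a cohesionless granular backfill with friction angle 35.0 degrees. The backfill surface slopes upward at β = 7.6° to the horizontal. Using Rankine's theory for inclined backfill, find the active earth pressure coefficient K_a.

0.277

K_a = cos β · (cos β − √(cos²β − cos²φ)) / (cos β + √(cos²β − cos²φ)).
cos β = 0.9912, cos φ = 0.8192, √(cos²β − cos²φ) = 0.5581.
K_a = 0.9912 × (0.9912 − 0.5581)/(0.9912 + 0.5581) = 0.2771.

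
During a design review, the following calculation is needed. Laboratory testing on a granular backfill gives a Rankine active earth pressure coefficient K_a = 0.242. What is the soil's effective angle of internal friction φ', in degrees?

37.6°

K_a = tan²(45° − φ/2) ⇒ 45° − φ/2 = arctan(√0.242) = 26.19°.
φ = 2(45° − 26.19°) = 37.61°.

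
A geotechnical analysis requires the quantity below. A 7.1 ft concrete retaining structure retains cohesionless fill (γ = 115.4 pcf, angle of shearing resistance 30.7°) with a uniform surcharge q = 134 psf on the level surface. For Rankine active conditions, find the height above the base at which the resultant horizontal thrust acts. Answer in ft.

2.66 ft

K_a = 0.3240.
Triangular part P₁ = ½K_aγH² = 942.5 at H/3 = 2.367 ft; rectangular part P₂ = K_a q H = 308.3 at H/2 = 3.550 ft.
ȳ = (P₁·2.367 + P₂·3.550)/(P₁+P₂) = 2.658 ft.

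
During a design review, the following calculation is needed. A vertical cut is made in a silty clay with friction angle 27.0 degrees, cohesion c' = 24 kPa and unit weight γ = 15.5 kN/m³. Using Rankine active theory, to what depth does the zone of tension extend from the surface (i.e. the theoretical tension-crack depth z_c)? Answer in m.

5.05 m

K_a = tan²(45° − 27.0°/2) = 0.3755; √K_a = 0.6128.
The active pressure is zero where K_a γ z = 2c√K_a, so z_c = 2c/(γ√K_a) = 2×24/(15.5×0.6128) = 5.053 m.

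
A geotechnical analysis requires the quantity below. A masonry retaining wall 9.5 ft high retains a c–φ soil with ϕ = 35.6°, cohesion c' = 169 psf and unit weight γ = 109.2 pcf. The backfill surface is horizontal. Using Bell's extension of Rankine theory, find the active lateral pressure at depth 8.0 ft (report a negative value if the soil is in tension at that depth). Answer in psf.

57.0 psf

K_a = (1 − sin φ)/(1 + sin φ) = 0.2641.
σ_a = K_a γ z − 2c√K_a = 0.2641×109.2×8.0 − 2×169×0.5139 = 57.03 psf.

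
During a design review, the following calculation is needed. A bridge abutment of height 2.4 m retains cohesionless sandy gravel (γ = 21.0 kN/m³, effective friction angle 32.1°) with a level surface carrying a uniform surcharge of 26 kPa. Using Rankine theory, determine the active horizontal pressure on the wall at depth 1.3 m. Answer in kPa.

16.3 kPa

K_a = (1 − sin φ)/(1 + sin φ) = 0.3060.
σ_v = γz + q = 21.0 × 1.3 + 26 = 53.30 kPa.
σ_h = K_a σ_v = 0.3060 × 53.30 = 16.31 kPa.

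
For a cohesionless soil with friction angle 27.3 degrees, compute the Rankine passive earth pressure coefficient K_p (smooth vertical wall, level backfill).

2.69

K_p = (1 + sin φ)/(1 − sin φ) = tan²(45° + 27.3°/2) = 2.694.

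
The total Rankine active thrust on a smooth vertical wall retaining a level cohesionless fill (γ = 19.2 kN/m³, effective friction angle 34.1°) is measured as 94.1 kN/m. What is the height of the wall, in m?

K_a = 0.2815. P_a = ½ K_a γ H² ⇒ H = √(2P_a/(K_a γ)).
H = √(2×94.1/(0.2815×19.2)) = 5.901 m.

5.90 m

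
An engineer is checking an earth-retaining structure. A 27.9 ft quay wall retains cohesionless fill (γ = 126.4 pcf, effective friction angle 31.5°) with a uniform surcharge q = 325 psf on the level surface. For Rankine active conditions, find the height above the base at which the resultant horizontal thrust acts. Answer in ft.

K_a = 0.3136.
Triangular part P₁ = ½K_aγH² = 15430 at H/3 = 9.300 ft; rectangular part P₂ = K_a q H = 2844 at H/2 = 13.95 ft.
ȳ = (P₁·9.300 + P₂·13.95)/(P₁+P₂) = 10.02 ft.

10.0 ft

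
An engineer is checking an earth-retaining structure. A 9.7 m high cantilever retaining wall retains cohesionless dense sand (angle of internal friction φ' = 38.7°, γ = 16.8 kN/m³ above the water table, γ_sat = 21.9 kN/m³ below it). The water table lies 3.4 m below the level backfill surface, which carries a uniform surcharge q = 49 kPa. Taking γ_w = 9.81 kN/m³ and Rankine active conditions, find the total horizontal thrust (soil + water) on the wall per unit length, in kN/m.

465 kN/m

K_a = tan²(45° − φ/2) = 0.2306.
γ' = 21.9 − 9.81 = 12.09 kN/m³. h₂ = H − d_w = 6.3 m.
σ'_h: at surface K_a·q = 11.30; at WT K_a(q+γd_w) = 24.47; at base K_a(q+γd_w+γ'h₂) = 42.03 kPa.
P₁ = ½(11.30+24.47)×3.4 = 60.81; P₂ = ½(24.47+42.03)×6.3 = 209.5; P_w = ½γ_w h₂² = 194.7.
Total = 60.81+209.5+194.7 = 465.0 kN/m.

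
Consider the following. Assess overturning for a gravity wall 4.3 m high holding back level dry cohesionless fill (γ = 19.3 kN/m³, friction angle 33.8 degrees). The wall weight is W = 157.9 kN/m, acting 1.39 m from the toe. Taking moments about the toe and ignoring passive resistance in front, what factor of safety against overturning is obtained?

3.01

K_a = tan²(45° − 33.8°/2) = 0.2851.
P_a = ½K_aγH² = 0.5×0.2851×19.3×4.3² = 50.87 kN/m, acting at H/3 = 1.433 m above the base.
Overturning moment M_o = P_a × H/3 = 50.87 × 1.433 = 72.91.
Resisting moment M_r = W × 1.39 = 157.9 × 1.39 = 219.5.
FS_overturning = M_r/M_o = 219.5/72.91 = 3.010.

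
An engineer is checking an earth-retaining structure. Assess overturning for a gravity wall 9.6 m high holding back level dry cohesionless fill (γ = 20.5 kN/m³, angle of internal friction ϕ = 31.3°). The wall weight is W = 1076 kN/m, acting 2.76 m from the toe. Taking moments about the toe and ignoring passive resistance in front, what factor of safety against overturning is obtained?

3.11

K_a = tan²(45° − 31.3°/2) = 0.3162.
P_a = ½K_aγH² = 0.5×0.3162×20.5×9.6² = 298.7 kN/m, acting at H/3 = 3.200 m above the base.
Overturning moment M_o = P_a × H/3 = 298.7 × 3.200 = 955.8.
Resisting moment M_r = W × 2.76 = 1076 × 2.76 = 2970.
FS_overturning = M_r/M_o = 2970/955.8 = 3.107.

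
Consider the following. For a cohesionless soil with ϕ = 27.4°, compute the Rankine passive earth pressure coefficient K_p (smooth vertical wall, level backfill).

K_p = (1 + sin φ)/(1 − sin φ) = tan²(45° + 27.4°/2) = 2.705.

2.71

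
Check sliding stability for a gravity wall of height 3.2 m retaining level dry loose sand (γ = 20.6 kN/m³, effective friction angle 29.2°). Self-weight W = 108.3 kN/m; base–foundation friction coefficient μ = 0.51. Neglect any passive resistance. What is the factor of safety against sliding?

1.52

K_a = tan²(45° − 29.2°/2) = 0.3442.
P_a = ½K_aγH² = 0.5×0.3442×20.6×3.2² = 36.30 kN/m, acting at H/3 = 1.067 m above the base.
FS_sliding = μW / P_a = 0.51×108.3 / 36.30 = 1.521.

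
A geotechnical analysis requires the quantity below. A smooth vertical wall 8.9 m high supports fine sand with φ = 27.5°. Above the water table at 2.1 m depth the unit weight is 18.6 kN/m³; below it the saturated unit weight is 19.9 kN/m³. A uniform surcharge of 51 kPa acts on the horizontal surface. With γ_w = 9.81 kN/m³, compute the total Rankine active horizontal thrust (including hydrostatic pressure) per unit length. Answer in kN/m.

K_a = tan²(45° − φ/2) = 0.3682.
γ' = 19.9 − 9.81 = 10.09 kN/m³. h₂ = H − d_w = 6.8 m.
σ'_h: at surface K_a·q = 18.78; at WT K_a(q+γd_w) = 33.16; at base K_a(q+γd_w+γ'h₂) = 58.43 kPa.
P₁ = ½(18.78+33.16)×2.1 = 54.54; P₂ = ½(33.16+58.43)×6.8 = 311.4; P_w = ½γ_w h₂² = 226.8.
Total = 54.54+311.4+226.8 = 592.7 kN/m.

593 kN/m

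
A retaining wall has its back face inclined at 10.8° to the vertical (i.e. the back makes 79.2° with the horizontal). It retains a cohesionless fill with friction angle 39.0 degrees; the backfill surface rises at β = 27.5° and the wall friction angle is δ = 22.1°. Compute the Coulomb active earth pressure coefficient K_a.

0.446

K_a = sin²(α+φ) / [sin²α · sin(α−δ) · (1 + √{sin(φ+δ)sin(φ−β) / (sin(α−δ)sin(α+β))})²].
With α = 79.2°, φ = 39.0°, δ = 22.1°, β = 27.5°: K_a = 0.4462.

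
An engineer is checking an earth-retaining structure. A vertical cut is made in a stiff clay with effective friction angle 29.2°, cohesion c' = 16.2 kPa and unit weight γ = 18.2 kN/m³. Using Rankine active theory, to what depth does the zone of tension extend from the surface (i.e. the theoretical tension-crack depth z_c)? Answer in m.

3.03 m

K_a = tan²(45° − 29.2°/2) = 0.3442; √K_a = 0.5867.
The active pressure is zero where K_a γ z = 2c√K_a, so z_c = 2c/(γ√K_a) = 2×16.2/(18.2×0.5867) = 3.034 m.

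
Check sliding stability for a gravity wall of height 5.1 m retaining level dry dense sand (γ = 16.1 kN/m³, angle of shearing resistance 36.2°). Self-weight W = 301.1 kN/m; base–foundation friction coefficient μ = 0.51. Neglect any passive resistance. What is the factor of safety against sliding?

K_a = tan²(45° − 36.2°/2) = 0.2574.
P_a = ½K_aγH² = 0.5×0.2574×16.1×5.1² = 53.89 kN/m, acting at H/3 = 1.700 m above the base.
FS_sliding = μW / P_a = 0.51×301.1 / 53.89 = 2.849.

2.85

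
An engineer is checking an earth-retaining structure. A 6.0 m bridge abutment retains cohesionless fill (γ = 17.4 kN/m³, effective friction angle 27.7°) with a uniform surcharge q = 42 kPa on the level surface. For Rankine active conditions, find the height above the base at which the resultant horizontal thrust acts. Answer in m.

K_a = 0.3653.
Triangular part P₁ = ½K_aγH² = 114.4 at H/3 = 2.000 m; rectangular part P₂ = K_a q H = 92.06 at H/2 = 3.000 m.
ȳ = (P₁·2.000 + P₂·3.000)/(P₁+P₂) = 2.446 m.

2.45 m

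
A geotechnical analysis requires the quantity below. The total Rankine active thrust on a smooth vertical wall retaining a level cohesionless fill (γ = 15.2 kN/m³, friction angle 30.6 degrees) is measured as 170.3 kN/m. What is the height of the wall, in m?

8.30 m

K_a = 0.3253. P_a = ½ K_a γ H² ⇒ H = √(2P_a/(K_a γ)).
H = √(2×170.3/(0.3253×15.2)) = 8.299 m.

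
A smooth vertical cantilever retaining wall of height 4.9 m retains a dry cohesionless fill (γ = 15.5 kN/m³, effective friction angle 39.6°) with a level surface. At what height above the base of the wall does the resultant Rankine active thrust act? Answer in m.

1.63 m

K_a = 0.2214.
The pressure distribution is triangular, so the resultant acts at H/3 above the base = 4.9/3 = 1.633 m.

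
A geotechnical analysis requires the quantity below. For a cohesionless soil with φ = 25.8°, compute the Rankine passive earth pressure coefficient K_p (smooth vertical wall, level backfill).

2.54

K_p = (1 + sin φ)/(1 − sin φ) = tan²(45° + 25.8°/2) = 2.541.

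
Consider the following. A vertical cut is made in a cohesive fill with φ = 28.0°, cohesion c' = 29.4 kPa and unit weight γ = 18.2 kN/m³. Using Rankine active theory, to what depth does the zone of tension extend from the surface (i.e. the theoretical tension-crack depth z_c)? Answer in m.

5.38 m

K_a = tan²(45° − 28.0°/2) = 0.3610; √K_a = 0.6009.
The active pressure is zero where K_a γ z = 2c√K_a, so z_c = 2c/(γ√K_a) = 2×29.4/(18.2×0.6009) = 5.377 m.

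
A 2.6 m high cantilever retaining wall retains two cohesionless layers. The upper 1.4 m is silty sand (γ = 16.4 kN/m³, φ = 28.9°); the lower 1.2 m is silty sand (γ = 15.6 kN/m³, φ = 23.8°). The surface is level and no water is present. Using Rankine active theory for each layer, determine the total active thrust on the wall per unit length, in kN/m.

K_a1 = tan²(45°−28.9°/2) = 0.3484; K_a2 = tan²(45°−23.8°/2) = 0.4250.
Layer 1: σ at base = K_a1 γ₁ h₁ = 7.998 kPa; P₁ = ½×7.998×1.4 = 5.599.
Layer 2: σ_v at top = γ₁h₁ = 22.96; σ_h top = K_a2×22.96 = 9.757; σ_h base = K_a2×(22.96+15.6×1.2) = 17.71.
P₂ = ½(9.757+17.71)×1.2 = 16.48. Total P_a = 5.599+16.48 = 22.08 kN/m.

22.1 kN/m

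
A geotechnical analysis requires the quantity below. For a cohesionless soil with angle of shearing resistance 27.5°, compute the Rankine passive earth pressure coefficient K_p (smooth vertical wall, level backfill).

K_p = (1 + sin φ)/(1 − sin φ) = tan²(45° + 27.5°/2) = 2.716.

2.72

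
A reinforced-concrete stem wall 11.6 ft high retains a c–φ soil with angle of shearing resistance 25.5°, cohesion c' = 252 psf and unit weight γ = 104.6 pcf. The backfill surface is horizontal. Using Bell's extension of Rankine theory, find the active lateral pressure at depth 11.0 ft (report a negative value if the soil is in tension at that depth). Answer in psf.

K_a = (1 − sin φ)/(1 + sin φ) = 0.3981.
σ_a = K_a γ z − 2c√K_a = 0.3981×104.6×11.0 − 2×252×0.6310 = 140.1 psf.

140 psf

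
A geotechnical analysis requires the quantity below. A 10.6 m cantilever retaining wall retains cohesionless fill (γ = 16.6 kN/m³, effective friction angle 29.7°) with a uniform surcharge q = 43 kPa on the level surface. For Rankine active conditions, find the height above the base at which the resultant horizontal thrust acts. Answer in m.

4.11 m

K_a = 0.3374.
Triangular part P₁ = ½K_aγH² = 314.6 at H/3 = 3.533 m; rectangular part P₂ = K_a q H = 153.8 at H/2 = 5.300 m.
ȳ = (P₁·3.533 + P₂·5.300)/(P₁+P₂) = 4.113 m.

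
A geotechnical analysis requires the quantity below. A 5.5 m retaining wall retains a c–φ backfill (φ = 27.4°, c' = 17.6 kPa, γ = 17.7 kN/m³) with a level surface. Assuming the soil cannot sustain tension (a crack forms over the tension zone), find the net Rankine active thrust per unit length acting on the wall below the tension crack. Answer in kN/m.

16.3 kN/m

K_a = 0.3697; √K_a = 0.6080.
Tension-crack depth z_c = 2c/(γ√K_a) = 2×17.6/(17.7×0.6080) = 3.271 m.
σ_a at base = K_a γ H − 2c√K_a = 0.3697×17.7×5.5 − 2×17.6×0.6080 = 14.59 kPa.
P_a = ½ × 14.59 × (H − z_c) = 0.5×14.59×2.229 = 16.26 kN/m.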